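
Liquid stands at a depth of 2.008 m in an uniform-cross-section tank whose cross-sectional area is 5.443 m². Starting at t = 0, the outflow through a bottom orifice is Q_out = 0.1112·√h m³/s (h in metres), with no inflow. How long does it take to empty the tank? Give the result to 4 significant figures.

With no inflow, A dh/dt = −0.1112 √h.
This is separable: 2 d(√h)/dt = −0.1112/A, so √h = √h₀ − (0.1112/(2A)) t.
Tank is empty when √h = 0: t_empty = 2A√h₀/0.1112.
t_empty = 2·5.443·√2.008/0.1112 = 10.8860·1.41704/0.1112 = 138.722 s.

138.7 s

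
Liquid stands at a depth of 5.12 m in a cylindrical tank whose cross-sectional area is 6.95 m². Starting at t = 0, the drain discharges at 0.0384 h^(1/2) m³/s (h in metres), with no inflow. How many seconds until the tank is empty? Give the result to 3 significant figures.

A dh/dt = −Q_out = −0.0384 √h.
∫ h^(−1/2) dh = −(0.0384/A) ∫ dt, giving 2√h = 2√h₀ − (0.0384/A) t.
Tank is empty when √h = 0: t_empty = 2A√h₀/0.0384.
t_empty = 2·6.95·√5.12/0.0384 = 13.900·2.2627/0.0384 = 819.07 s.

819 s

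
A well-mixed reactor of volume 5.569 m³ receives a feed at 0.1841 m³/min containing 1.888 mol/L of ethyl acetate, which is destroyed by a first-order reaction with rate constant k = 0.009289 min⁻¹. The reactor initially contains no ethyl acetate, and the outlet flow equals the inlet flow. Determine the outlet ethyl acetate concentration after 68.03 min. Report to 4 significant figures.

V dC/dt = Q(C_in − C) − k V C.
This is linear with rate a = Q/V + k = 0.0423470 min⁻¹.
C_ss = Q C_in/(Q + kV) = 1.47386 mol/L; C(t) = C_ss + (C₀ − C_ss) e^(−a t).
C(68.03) = 1.47386 + (-1.47386)·e^(−0.0423470·68.03) = 1.47386 + (-1.47386)·0.0560861 = 1.39120 mol/L.

1.391 mol/L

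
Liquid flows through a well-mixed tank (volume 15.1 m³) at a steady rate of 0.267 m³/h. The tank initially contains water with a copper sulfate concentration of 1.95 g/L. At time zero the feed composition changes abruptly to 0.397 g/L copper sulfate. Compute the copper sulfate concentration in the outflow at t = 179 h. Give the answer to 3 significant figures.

0.463 g/L

Transient balance on the dissolved component: V dC/dt = Q(C_in − C).
So dC/dt = (C_in − C)/τ with τ = V/Q = 15.1/0.267 = 56.554 h.
Integrating: C(t) = C_in + (C₀ − C_in) e^(−t/τ).
C(179) = 0.397 + (1.95 − 0.397)·e^(−179/56.554) = 0.397 + (1.5530)·0.042210 = 0.46255 g/L.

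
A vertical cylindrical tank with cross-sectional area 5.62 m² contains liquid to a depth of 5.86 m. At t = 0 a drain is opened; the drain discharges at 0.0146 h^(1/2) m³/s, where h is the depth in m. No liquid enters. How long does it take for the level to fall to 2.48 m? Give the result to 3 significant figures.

651 s

A dh/dt = −Q_out = −0.0146 √h.
Separate and integrate: 2(√h − √h₀) = −(0.0146/A) t.
t = 2A(√h₀ − √h)/0.0146 = 2·5.62·(√5.86 − √2.48)/0.0146
  = 11.240 × (2.4207 − 1.5748) / 0.0146 = 651.26 s.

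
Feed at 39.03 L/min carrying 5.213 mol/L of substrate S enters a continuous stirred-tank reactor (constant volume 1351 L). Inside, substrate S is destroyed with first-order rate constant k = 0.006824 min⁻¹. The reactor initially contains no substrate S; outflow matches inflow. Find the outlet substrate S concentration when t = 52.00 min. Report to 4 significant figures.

3.559 mol/L

Species balance: V dC/dt = Q C_in − Q C − k V C.
This is linear with rate a = Q/V + k = 0.0357137 min⁻¹.
C_ss = Q C_in/(Q + kV) = 4.21693 mol/L; C(t) = C_ss + (C₀ − C_ss) e^(−a t).
C(52.00) = 4.21693 + (-4.21693)·e^(−0.0357137·52.00) = 4.21693 + (-4.21693)·0.156123 = 3.55857 mol/L.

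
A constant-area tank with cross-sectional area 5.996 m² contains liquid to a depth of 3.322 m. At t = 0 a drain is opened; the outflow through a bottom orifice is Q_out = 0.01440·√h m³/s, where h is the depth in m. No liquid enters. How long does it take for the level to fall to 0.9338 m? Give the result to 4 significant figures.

713.1 s

A dh/dt = −Q_out = −0.01440 √h.
This is separable: 2 d(√h)/dt = −0.01440/A, so √h = √h₀ − (0.01440/(2A)) t.
t = 2A(√h₀ − √h)/0.01440 = 2·5.996·(√3.322 − √0.9338)/0.01440
  = 11.9920 × (1.82264 − 0.966333) / 0.01440 = 713.109 s.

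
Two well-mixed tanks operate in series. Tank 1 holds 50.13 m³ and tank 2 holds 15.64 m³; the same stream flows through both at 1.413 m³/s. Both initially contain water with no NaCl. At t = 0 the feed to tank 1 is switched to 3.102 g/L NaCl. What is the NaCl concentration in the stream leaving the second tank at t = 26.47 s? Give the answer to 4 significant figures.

1.093 g/L

Each tank obeys Vᵢ dCᵢ/dt = Q(Cᵢ₋₁ − Cᵢ), so τᵢ = Vᵢ/Q.
τ₁ = 50.13/1.413 = 35.4777 s; τ₂ = 15.64/1.413 = 11.0686 s.
Solving the cascade with C₁(0)=C₂(0)=0 gives C₂(t) = C_in[1 − (τ₁ e^(−t/τ₁) − τ₂ e^(−t/τ₂))/(τ₁ − τ₂)].
At t = 26.47: e^(−t/τ₁) = 0.474211, e^(−t/τ₂) = 0.0914979.
C₂ = 3.102·[1 − (35.4777·0.474211 − 11.0686·0.0914979)/(24.4091)] = 3.102·0.352242 = 1.09265 g/L.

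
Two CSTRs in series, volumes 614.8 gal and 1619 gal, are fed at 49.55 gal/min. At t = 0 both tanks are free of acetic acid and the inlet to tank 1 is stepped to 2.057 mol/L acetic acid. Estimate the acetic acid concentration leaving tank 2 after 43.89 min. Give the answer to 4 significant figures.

Species balance on tank i: dCᵢ/dt = (Cᵢ₋₁ − Cᵢ)/τᵢ with τᵢ = Vᵢ/Q.
τ₁ = 614.8/49.55 = 12.4077 min; τ₂ = 1619/49.55 = 32.6741 min.
Solving the cascade with C₁(0)=C₂(0)=0 gives C₂(t) = C_in[1 − (τ₁ e^(−t/τ₁) − τ₂ e^(−t/τ₂))/(τ₁ − τ₂)].
At t = 43.89: e^(−t/τ₁) = 0.0290909, e^(−t/τ₂) = 0.260992.
C₂ = 2.057·[1 − (12.4077·0.0290909 − 32.6741·0.260992)/(-20.2664)] = 2.057·0.597032 = 1.22810 mol/L.

1.228 mol/L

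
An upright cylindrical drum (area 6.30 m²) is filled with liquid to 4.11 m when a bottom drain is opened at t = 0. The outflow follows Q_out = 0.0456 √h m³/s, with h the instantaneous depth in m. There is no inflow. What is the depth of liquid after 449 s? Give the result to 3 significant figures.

With no inflow, A dh/dt = −0.0456 √h.
∫ h^(−1/2) dh = −(0.0456/A) ∫ dt, giving 2√h = 2√h₀ − (0.0456/A) t.
√h = √4.11 − 0.0456·449/(2·6.30) = 2.0273 − 1.6250 = 0.40236.
h = 0.40236² = 0.16189 m.

0.162 m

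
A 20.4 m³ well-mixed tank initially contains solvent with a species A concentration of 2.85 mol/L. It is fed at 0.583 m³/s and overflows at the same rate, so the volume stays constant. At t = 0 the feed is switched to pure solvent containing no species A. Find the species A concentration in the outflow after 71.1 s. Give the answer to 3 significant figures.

Transient balance on the dissolved component: V dC/dt = Q(C_in − C).
Rewrite as dC/dt + C/τ = C_in/τ, τ = V/Q = 34.991 s.
Solution: C(t) = C_in + (C₀ − C_in) e^(−t/τ).
C(71.1) = 0 + (2.85 − 0)·e^(−71.1/34.991) = 0 + (2.8500)·0.13108 = 0.37359 mol/L.

0.374 mol/L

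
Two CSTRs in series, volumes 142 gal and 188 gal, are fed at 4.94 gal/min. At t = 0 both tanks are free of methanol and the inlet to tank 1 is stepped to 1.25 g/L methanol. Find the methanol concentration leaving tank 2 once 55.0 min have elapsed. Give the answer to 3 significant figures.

0.615 g/L

Species balance on tank i: dCᵢ/dt = (Cᵢ₋₁ − Cᵢ)/τᵢ with τᵢ = Vᵢ/Q.
τ₁ = 142/4.94 = 28.745 min; τ₂ = 188/4.94 = 38.057 min.
Solving the cascade with C₁(0)=C₂(0)=0 gives C₂(t) = C_in[1 − (τ₁ e^(−t/τ₁) − τ₂ e^(−t/τ₂))/(τ₁ − τ₂)].
At t = 55.0: e^(−t/τ₁) = 0.14758, e^(−t/τ₂) = 0.23570.
C₂ = 1.25·[1 − (28.745·0.14758 − 38.057·0.23570)/(-9.3117)] = 1.25·0.49230 = 0.61537 g/L.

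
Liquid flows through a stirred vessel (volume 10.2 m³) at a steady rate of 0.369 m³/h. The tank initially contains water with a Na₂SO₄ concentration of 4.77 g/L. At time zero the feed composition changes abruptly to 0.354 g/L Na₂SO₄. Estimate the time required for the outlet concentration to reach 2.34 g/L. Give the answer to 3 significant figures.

Species balance: V dC/dt = Q(C_in − C) ⇒ τ = V/Q = 27.642 h.
C(t) = C_in + (C₀ − C_in) e^(−t/τ). Set C = 2.34 and solve for t:
e^(−t/τ) = (C − C_in)/(C₀ − C_in) = (2.34 − 0.354)/(4.77 − 0.354) = 0.44973
t = −τ ln(…) = 27.642 × 0.79911 = 22.089 h.

22.1 h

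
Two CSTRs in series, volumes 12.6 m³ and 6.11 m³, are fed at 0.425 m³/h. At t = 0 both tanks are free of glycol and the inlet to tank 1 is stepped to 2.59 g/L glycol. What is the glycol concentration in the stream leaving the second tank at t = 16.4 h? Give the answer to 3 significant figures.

0.477 g/L

Species balance on tank i: dCᵢ/dt = (Cᵢ₋₁ − Cᵢ)/τᵢ with τᵢ = Vᵢ/Q.
τ₁ = 12.6/0.425 = 29.647 h; τ₂ = 6.11/0.425 = 14.376 h.
Tank 1: C₁ = C_in(1 − e^(−t/τ₁)). Tank 2 (τ₁ ≠ τ₂): C₂ = C_in[1 − (τ₁ e^(−t/τ₁) − τ₂ e^(−t/τ₂))/(τ₁ − τ₂)].
At t = 16.4: e^(−t/τ₁) = 0.57512, e^(−t/τ₂) = 0.31958.
C₂ = 2.59·[1 − (29.647·0.57512 − 14.376·0.31958)/(15.271)] = 2.59·0.18430 = 0.47733 g/L.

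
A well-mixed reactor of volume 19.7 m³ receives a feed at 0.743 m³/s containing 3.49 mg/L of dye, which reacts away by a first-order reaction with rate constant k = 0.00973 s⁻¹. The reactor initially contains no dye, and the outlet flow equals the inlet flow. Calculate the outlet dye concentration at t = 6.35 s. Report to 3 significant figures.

0.722 mg/L

V dC/dt = Q(C_in − C) − k V C.
dC/dt = (Q/V) C_in − (Q/V + k) C; effective rate a = Q/V + k = 0.037716 + 0.00973 = 0.047446 s⁻¹.
C_ss = Q C_in/(Q + kV) = 2.7743 mg/L; C(t) = C_ss + (C₀ − C_ss) e^(−a t).
C(6.35) = 2.7743 + (-2.7743)·e^(−0.047446·6.35) = 2.7743 + (-2.7743)·0.73987 = 0.72167 mg/L.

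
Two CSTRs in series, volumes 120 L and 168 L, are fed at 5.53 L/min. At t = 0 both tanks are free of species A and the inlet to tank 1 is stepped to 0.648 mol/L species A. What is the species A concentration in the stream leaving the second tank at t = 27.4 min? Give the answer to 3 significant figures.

0.186 mol/L

Each tank obeys Vᵢ dCᵢ/dt = Q(Cᵢ₋₁ − Cᵢ), so τᵢ = Vᵢ/Q.
τ₁ = 120/5.53 = 21.700 min; τ₂ = 168/5.53 = 30.380 min.
Solving the cascade with C₁(0)=C₂(0)=0 gives C₂(t) = C_in[1 − (τ₁ e^(−t/τ₁) − τ₂ e^(−t/τ₂))/(τ₁ − τ₂)].
At t = 27.4: e^(−t/τ₁) = 0.28289, e^(−t/τ₂) = 0.40579.
C₂ = 0.648·[1 − (21.700·0.28289 − 30.380·0.40579)/(-8.6799)] = 0.648·0.28697 = 0.18595 mol/L.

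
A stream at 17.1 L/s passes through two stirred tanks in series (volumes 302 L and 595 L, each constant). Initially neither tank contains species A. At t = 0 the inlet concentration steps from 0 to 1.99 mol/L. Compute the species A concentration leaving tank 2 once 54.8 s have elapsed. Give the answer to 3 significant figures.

Species balance on tank i: dCᵢ/dt = (Cᵢ₋₁ − Cᵢ)/τᵢ with τᵢ = Vᵢ/Q.
τ₁ = 302/17.1 = 17.661 s; τ₂ = 595/17.1 = 34.795 s.
Tank 1: C₁ = C_in(1 − e^(−t/τ₁)). Tank 2 (τ₁ ≠ τ₂): C₂ = C_in[1 − (τ₁ e^(−t/τ₁) − τ₂ e^(−t/τ₂))/(τ₁ − τ₂)].
At t = 54.8: e^(−t/τ₁) = 0.044918, e^(−t/τ₂) = 0.20702.
C₂ = 1.99·[1 − (17.661·0.044918 − 34.795·0.20702)/(-17.135)] = 1.99·0.62589 = 1.2455 mol/L.

1.25 mol/L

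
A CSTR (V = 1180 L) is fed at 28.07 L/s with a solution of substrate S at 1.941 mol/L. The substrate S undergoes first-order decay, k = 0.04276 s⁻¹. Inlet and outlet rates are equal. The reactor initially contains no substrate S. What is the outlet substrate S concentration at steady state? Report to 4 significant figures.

0.6938 mol/L

Species balance: V dC/dt = Q C_in − Q C − k V C.
Steady state (dC/dt = 0): C_ss = Q C_in/(Q + kV) = C_in/(1 + kV/Q).
C_ss = 28.07·1.941/(28.07 + 0.04276·1180) = 54.4839/78.5268 = 0.693825 mol/L.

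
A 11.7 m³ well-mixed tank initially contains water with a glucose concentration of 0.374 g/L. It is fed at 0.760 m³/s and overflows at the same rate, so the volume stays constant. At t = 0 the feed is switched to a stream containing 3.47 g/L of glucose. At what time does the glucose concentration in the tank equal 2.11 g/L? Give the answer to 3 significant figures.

12.7 s

Species balance: V dC/dt = Q(C_in − C) ⇒ τ = V/Q = 15.395 s.
C(t) = C_in + (C₀ − C_in) e^(−t/τ). Set C = 2.11 and solve for t:
e^(−t/τ) = (C − C_in)/(C₀ − C_in) = (2.11 − 3.47)/(0.374 − 3.47) = 0.43928
t = −τ ln(…) = 15.395 × 0.82263 = 12.664 s.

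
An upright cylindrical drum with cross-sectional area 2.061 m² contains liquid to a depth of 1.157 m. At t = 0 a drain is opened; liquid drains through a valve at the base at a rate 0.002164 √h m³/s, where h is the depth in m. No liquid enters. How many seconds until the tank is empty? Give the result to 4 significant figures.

2049 s

With no inflow, A dh/dt = −0.002164 √h.
Separate and integrate: 2(√h − √h₀) = −(0.002164/A) t.
Set h = 0: 2√h₀ = (0.002164/A) t_empty ⇒ t_empty = 2A√h₀/0.002164.
t_empty = 2·2.061·√1.157/0.002164 = 4.12200·1.07564/0.002164 = 2048.88 s.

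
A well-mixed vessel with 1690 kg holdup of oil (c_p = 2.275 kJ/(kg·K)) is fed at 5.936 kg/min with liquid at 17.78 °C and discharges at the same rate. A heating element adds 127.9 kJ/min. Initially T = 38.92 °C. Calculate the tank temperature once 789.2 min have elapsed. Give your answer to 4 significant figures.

Unsteady energy balance on the tank contents: M c_p dT/dt = ṁ c_p (T_in − T) + 127.9.
Rearrange: dT/dt = (T_ss − T)/τ with τ = M/ṁ = 284.704 min and T_ss = T_in + Q̇/(ṁ c_p) = 27.2510 °C.
Integrating: T(t) = T_ss + (T₀ − T_ss) e^(−t/τ).
T(789.2) = 27.2510 + (11.6690)·e^(−789.2/284.704) = 27.2510 + (11.6690)·0.0625364 = 27.9807 °C.

27.98 °C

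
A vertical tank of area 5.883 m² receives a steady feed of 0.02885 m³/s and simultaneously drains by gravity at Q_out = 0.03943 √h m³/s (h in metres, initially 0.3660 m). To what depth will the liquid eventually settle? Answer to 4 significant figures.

Level balance: A dh/dt = 0.02885 − 0.03943 √h. Setting dh/dt = 0:
Q_in = 0.03943 √h_ss ⇒ √h_ss = 0.02885/0.03943 = 0.731676.
h_ss = 0.731676² = 0.535350 m. (Since h₀ = 0.3660 m < h_ss, the level will rise toward this value.)

0.5354 m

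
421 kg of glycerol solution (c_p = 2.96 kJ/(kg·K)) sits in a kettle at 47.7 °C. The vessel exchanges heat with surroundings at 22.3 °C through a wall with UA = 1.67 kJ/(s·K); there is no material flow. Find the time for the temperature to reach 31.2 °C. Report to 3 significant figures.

M c_p dT/dt = −UA(T − T_amb).
τ = M c_p/UA = 746.20 s; T_ss = T_amb = 22.300 °C.
T(t) = T_ss + (T₀ − T_ss)e^(−t/τ); set T = 31.2:
t = −τ ln[(T − T_ss)/(T₀ − T_ss)] = −746.20 · ln(0.35039) = 782.54 s.

783 s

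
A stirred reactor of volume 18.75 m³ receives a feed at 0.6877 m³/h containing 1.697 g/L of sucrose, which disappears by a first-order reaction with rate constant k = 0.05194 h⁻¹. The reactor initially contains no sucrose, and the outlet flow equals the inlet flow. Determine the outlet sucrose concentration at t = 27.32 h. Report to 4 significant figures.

V dC/dt = Q(C_in − C) − k V C.
dC/dt = (Q/V) C_in − (Q/V + k) C; effective rate a = Q/V + k = 0.0366773 + 0.05194 = 0.0886173 h⁻¹.
C_ss = Q C_in/(Q + kV) = 0.702362 g/L; C(t) = C_ss + (C₀ − C_ss) e^(−a t).
C(27.32) = 0.702362 + (-0.702362)·e^(−0.0886173·27.32) = 0.702362 + (-0.702362)·0.0888305 = 0.639971 g/L.

0.6400 g/L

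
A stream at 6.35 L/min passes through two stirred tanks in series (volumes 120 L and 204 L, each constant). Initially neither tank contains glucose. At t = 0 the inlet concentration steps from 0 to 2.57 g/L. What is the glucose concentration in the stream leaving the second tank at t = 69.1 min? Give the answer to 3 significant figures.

Species balance on tank i: dCᵢ/dt = (Cᵢ₋₁ − Cᵢ)/τᵢ with τᵢ = Vᵢ/Q.
τ₁ = 120/6.35 = 18.898 min; τ₂ = 204/6.35 = 32.126 min.
Tank 1: C₁ = C_in(1 − e^(−t/τ₁)). Tank 2 (τ₁ ≠ τ₂): C₂ = C_in[1 − (τ₁ e^(−t/τ₁) − τ₂ e^(−t/τ₂))/(τ₁ − τ₂)].
At t = 69.1: e^(−t/τ₁) = 0.025822, e^(−t/τ₂) = 0.11638.
C₂ = 2.57·[1 − (18.898·0.025822 − 32.126·0.11638)/(-13.228)] = 2.57·0.75425 = 1.9384 g/L.

1.94 g/L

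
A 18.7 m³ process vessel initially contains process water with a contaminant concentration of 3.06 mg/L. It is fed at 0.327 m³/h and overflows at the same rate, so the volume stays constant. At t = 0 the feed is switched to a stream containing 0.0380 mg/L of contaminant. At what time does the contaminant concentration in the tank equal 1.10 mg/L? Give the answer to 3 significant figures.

Species balance: V dC/dt = Q(C_in − C) ⇒ τ = V/Q = 57.187 h.
C(t) = C_in + (C₀ − C_in) e^(−t/τ). Set C = 1.10 and solve for t:
e^(−t/τ) = (C − C_in)/(C₀ − C_in) = (1.10 − 0.0380)/(3.06 − 0.0380) = 0.35142
t = −τ ln(…) = 57.187 × 1.0458 = 59.804 h.

59.8 h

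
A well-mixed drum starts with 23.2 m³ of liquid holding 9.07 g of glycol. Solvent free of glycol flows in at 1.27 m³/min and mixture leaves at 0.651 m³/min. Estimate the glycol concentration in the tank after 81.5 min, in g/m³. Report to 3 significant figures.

Total volume: dV/dt = Q_in − Q_out = 0.61900 m³/min, so V(t) = 23.2 + 0.61900 t and V(81.5) = 73.648 m³.
Solute balance: dm/dt = 0 − Q_out C = −Q_out m/V(t).
dm/m = −Q_out dt/(V₀ + 0.61900 t); integrating gives ln(m/m₀) = −(Q_out/(Q_in−Q_out)) ln(V/V₀).
m = m₀ (V₀/V)^(Q_out/(Q_in−Q_out)) = 9.07 × (23.2/73.648)^(1.0517) = 2.6915 g.
C = m/V = 2.6915/73.648 = 0.036545 g/m³.

0.0365 g/m³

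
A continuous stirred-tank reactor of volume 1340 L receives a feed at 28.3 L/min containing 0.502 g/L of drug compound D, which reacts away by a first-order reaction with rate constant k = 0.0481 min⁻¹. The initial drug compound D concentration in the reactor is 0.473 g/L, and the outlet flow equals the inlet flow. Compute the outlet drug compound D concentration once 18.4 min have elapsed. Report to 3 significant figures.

Accumulation = in − out − consumed: V dC/dt = Q C_in − Q C − k V C.
dC/dt = (Q/V) C_in − (Q/V + k) C; effective rate a = Q/V + k = 0.021119 + 0.0481 = 0.069219 min⁻¹.
C_ss = Q C_in/(Q + kV) = 0.15316 g/L; C(t) = C_ss + (C₀ − C_ss) e^(−a t).
C(18.4) = 0.15316 + (0.31984)·e^(−0.069219·18.4) = 0.15316 + (0.31984)·0.27981 = 0.24266 g/L.

0.243 g/L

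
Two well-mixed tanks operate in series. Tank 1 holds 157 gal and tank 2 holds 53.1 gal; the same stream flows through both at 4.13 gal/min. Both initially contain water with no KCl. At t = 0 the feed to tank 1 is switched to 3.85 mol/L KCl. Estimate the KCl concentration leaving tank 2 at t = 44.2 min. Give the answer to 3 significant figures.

Species balance on tank i: dCᵢ/dt = (Cᵢ₋₁ − Cᵢ)/τᵢ with τᵢ = Vᵢ/Q.
τ₁ = 157/4.13 = 38.015 min; τ₂ = 53.1/4.13 = 12.857 min.
Solving the cascade with C₁(0)=C₂(0)=0 gives C₂(t) = C_in[1 − (τ₁ e^(−t/τ₁) − τ₂ e^(−t/τ₂))/(τ₁ − τ₂)].
At t = 44.2: e^(−t/τ₁) = 0.31264, e^(−t/τ₂) = 0.032136.
C₂ = 3.85·[1 − (38.015·0.31264 − 12.857·0.032136)/(25.157)] = 3.85·0.54401 = 2.0944 mol/L.

2.09 mol/L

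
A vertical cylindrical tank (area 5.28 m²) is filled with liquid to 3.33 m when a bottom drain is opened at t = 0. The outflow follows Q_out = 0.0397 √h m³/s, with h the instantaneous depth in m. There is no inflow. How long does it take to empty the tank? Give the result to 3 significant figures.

A dh/dt = −Q_out = −0.0397 √h.
This is separable: 2 d(√h)/dt = −0.0397/A, so √h = √h₀ − (0.0397/(2A)) t.
Set h = 0: 2√h₀ = (0.0397/A) t_empty ⇒ t_empty = 2A√h₀/0.0397.
t_empty = 2·5.28·√3.33/0.0397 = 10.560·1.8248/0.0397 = 485.40 s.

485 s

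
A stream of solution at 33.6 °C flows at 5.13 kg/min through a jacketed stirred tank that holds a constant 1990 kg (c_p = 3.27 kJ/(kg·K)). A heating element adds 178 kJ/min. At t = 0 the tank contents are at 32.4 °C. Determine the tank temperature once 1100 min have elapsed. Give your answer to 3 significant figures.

43.5 °C

M c_p dT/dt = ṁ c_p (T_in − T) + Q̇.
Rearrange: dT/dt = (T_ss − T)/τ with τ = M/ṁ = 387.91 min and T_ss = T_in + Q̇/(ṁ c_p) = 44.211 °C.
Solution: T(t) = T_ss + (T₀ − T_ss) e^(−t/τ).
T(1100) = 44.211 + (-11.811)·e^(−1100/387.91) = 44.211 + (-11.811)·0.058679 = 43.518 °C.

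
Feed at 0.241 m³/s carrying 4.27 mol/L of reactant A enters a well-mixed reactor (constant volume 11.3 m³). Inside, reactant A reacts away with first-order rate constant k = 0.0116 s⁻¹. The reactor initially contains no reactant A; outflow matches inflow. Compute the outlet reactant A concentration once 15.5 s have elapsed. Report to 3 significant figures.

1.11 mol/L

Accumulation = in − out − consumed: V dC/dt = Q C_in − Q C − k V C.
This is linear with rate a = Q/V + k = 0.032927 s⁻¹.
C_ss = Q C_in/(Q + kV) = 2.7657 mol/L; C(t) = C_ss + (C₀ − C_ss) e^(−a t).
C(15.5) = 2.7657 + (-2.7657)·e^(−0.032927·15.5) = 2.7657 + (-2.7657)·0.60027 = 1.1055 mol/L.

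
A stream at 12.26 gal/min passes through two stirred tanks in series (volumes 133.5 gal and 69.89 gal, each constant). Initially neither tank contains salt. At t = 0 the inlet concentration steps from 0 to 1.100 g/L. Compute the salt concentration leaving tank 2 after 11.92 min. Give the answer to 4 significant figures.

0.4768 g/L

Each tank obeys Vᵢ dCᵢ/dt = Q(Cᵢ₋₁ − Cᵢ), so τᵢ = Vᵢ/Q.
τ₁ = 133.5/12.26 = 10.8891 min; τ₂ = 69.89/12.26 = 5.70065 min.
Tank 1: C₁ = C_in(1 − e^(−t/τ₁)). Tank 2 (τ₁ ≠ τ₂): C₂ = C_in[1 − (τ₁ e^(−t/τ₁) − τ₂ e^(−t/τ₂))/(τ₁ − τ₂)].
At t = 11.92: e^(−t/τ₁) = 0.334648, e^(−t/τ₂) = 0.123565.
C₂ = 1.100·[1 − (10.8891·0.334648 − 5.70065·0.123565)/(5.18842)] = 1.100·0.433429 = 0.476772 g/L.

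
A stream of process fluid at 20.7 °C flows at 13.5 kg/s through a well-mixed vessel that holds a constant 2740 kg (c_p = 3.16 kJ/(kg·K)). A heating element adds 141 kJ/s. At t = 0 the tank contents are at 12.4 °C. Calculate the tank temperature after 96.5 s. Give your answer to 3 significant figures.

16.8 °C

First-law balance (no shaft work): M c_p dT/dt = ṁ c_p (T_in − T) + 141.
Rearrange: dT/dt = (T_ss − T)/τ with τ = M/ṁ = 202.96 s and T_ss = T_in + Q̇/(ṁ c_p) = 24.005 °C.
Integrating: T(t) = T_ss + (T₀ − T_ss) e^(−t/τ).
T(96.5) = 24.005 + (-11.605)·e^(−96.5/202.96) = 24.005 + (-11.605)·0.62160 = 16.791 °C.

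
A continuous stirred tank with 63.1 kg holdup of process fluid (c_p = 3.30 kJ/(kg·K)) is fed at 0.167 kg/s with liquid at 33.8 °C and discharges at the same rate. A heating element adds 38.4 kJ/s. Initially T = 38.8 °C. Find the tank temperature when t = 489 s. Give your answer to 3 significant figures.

Heat balance on the well-mixed liquid: M c_p dT/dt = ṁ c_p (T_in − T) + 38.4.
τ = M/ṁ = 377.84 s; T_ss = T_in + Q̇/(ṁ c_p) = 33.8 + 38.4/(0.167·3.30) = 103.48 °C.
Integrating: T(t) = T_ss + (T₀ − T_ss) e^(−t/τ).
T(489) = 103.48 + (-64.679)·e^(−489/377.84) = 103.48 + (-64.679)·0.27412 = 85.749 °C.

85.7 °C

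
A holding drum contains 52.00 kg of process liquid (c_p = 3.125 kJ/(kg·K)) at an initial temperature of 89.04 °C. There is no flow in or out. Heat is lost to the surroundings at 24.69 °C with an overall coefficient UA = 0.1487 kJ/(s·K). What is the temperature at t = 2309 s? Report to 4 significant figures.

M c_p dT/dt = −UA(T − T_amb).
dT/dt = (T_ss − T)/τ with T_ss = T_amb = 24.6900 °C, τ = M c_p/UA = 52.00·3.125/0.1487 = 1092.80 s.
Integrating: T(t) = T_ss + (T₀ − T_ss) e^(−t/τ).
T(2309) = 24.6900 + (64.3500)·0.120885 = 32.4690 °C.

32.47 °C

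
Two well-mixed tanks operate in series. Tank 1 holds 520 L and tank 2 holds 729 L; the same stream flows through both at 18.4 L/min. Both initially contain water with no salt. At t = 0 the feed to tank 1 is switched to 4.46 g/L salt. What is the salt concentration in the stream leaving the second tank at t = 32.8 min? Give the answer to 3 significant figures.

Each tank obeys Vᵢ dCᵢ/dt = Q(Cᵢ₋₁ − Cᵢ), so τᵢ = Vᵢ/Q.
τ₁ = 520/18.4 = 28.261 min; τ₂ = 729/18.4 = 39.620 min.
Tank 1: C₁ = C_in(1 − e^(−t/τ₁)). Tank 2 (τ₁ ≠ τ₂): C₂ = C_in[1 − (τ₁ e^(−t/τ₁) − τ₂ e^(−t/τ₂))/(τ₁ − τ₂)].
At t = 32.8: e^(−t/τ₁) = 0.31329, e^(−t/τ₂) = 0.43698.
C₂ = 4.46·[1 − (28.261·0.31329 − 39.620·0.43698)/(-11.359)] = 4.46·0.25529 = 1.1386 g/L.

1.14 g/L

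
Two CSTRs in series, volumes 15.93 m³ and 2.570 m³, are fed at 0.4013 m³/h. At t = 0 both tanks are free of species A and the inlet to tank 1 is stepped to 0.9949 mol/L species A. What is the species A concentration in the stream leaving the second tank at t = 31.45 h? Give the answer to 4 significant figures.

Time constants: τᵢ = Vᵢ/Q for each well-mixed tank.
τ₁ = 15.93/0.4013 = 39.6960 h; τ₂ = 2.570/0.4013 = 6.40419 h.
Solving the cascade with C₁(0)=C₂(0)=0 gives C₂(t) = C_in[1 − (τ₁ e^(−t/τ₁) − τ₂ e^(−t/τ₂))/(τ₁ − τ₂)].
At t = 31.45: e^(−t/τ₁) = 0.452815, e^(−t/τ₂) = 0.00736622.
C₂ = 0.9949·[1 − (39.6960·0.452815 − 6.40419·0.00736622)/(33.2918)] = 0.9949·0.461496 = 0.459142 mol/L.

0.4591 mol/L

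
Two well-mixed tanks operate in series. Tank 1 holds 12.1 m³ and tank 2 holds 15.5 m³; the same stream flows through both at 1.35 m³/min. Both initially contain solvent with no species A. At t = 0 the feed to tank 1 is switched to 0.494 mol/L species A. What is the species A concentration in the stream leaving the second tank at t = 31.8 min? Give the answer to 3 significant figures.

Each tank obeys Vᵢ dCᵢ/dt = Q(Cᵢ₋₁ − Cᵢ), so τᵢ = Vᵢ/Q.
τ₁ = 12.1/1.35 = 8.9630 min; τ₂ = 15.5/1.35 = 11.481 min.
Solving the cascade with C₁(0)=C₂(0)=0 gives C₂(t) = C_in[1 − (τ₁ e^(−t/τ₁) − τ₂ e^(−t/τ₂))/(τ₁ − τ₂)].
At t = 31.8: e^(−t/τ₁) = 0.028784, e^(−t/τ₂) = 0.062682.
C₂ = 0.494·[1 − (8.9630·0.028784 − 11.481·0.062682)/(-2.5185)] = 0.494·0.81668 = 0.40344 mol/L.

0.403 mol/L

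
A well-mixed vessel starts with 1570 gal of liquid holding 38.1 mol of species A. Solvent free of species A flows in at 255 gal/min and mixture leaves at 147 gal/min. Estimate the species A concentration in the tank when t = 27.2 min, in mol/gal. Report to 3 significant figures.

0.00201 mol/gal

Total volume: dV/dt = Q_in − Q_out = 108.00 gal/min, so V(t) = 1570 + 108.00 t and V(27.2) = 4507.6 gal.
No species A enters, so dm/dt = −Q_out · (m/V).
Separate: dm/m = −Q_out dt/V(t) ⇒ ln(m/m₀) = −(Q_out/(Q_in−Q_out)) ln(V/V₀).
m = m₀ (V₀/V)^(Q_out/(Q_in−Q_out)) = 38.1 × (1570/4507.6)^(1.3611) = 9.0672 mol.
C = m/V = 9.0672/4507.6 = 0.0020115 mol/gal.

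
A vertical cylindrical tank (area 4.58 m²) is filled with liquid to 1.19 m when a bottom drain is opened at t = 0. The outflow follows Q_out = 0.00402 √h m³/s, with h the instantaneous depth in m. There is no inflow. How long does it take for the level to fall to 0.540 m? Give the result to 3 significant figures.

811 s

A dh/dt = −Q_out = −0.00402 √h.
∫ h^(−1/2) dh = −(0.00402/A) ∫ dt, giving 2√h = 2√h₀ − (0.00402/A) t.
t = 2A(√h₀ − √h)/0.00402 = 2·4.58·(√1.19 − √0.540)/0.00402
  = 9.1600 × (1.0909 − 0.73485) / 0.00402 = 811.24 s.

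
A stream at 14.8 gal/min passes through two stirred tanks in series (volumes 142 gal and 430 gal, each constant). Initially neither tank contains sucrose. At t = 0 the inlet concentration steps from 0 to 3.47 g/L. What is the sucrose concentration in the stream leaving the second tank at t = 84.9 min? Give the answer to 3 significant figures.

3.19 g/L

Time constants: τᵢ = Vᵢ/Q for each well-mixed tank.
τ₁ = 142/14.8 = 9.5946 min; τ₂ = 430/14.8 = 29.054 min.
Tank 1: C₁ = C_in(1 − e^(−t/τ₁)). Tank 2 (τ₁ ≠ τ₂): C₂ = C_in[1 − (τ₁ e^(−t/τ₁) − τ₂ e^(−t/τ₂))/(τ₁ − τ₂)].
At t = 84.9: e^(−t/τ₁) = 0.00014356, e^(−t/τ₂) = 0.053818.
C₂ = 3.47·[1 − (9.5946·0.00014356 − 29.054·0.053818)/(-19.459)] = 3.47·0.91972 = 3.1914 g/L.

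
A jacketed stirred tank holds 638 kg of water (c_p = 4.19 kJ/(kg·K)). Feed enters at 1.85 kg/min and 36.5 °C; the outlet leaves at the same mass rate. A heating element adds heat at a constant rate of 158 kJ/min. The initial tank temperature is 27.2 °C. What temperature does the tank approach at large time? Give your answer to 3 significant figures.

M c_p dT/dt = ṁ c_p (T_in − T) + Q̇.
At steady state dT/dt = 0 ⇒ T_ss = T_in + Q̇/(ṁ c_p) = 36.5 + 158/(1.85·4.19) = 56.883 °C.

56.9 °C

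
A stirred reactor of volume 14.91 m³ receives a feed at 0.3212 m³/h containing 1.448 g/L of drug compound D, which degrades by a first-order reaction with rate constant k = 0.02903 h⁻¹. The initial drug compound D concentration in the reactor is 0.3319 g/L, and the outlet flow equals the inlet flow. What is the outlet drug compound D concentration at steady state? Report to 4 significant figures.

Accumulation = in − out − consumed: V dC/dt = Q C_in − Q C − k V C.
Steady state (dC/dt = 0): C_ss = Q C_in/(Q + kV) = C_in/(1 + kV/Q).
C_ss = 0.3212·1.448/(0.3212 + 0.02903·14.91) = 0.465098/0.754037 = 0.616810 g/L.

0.6168 g/L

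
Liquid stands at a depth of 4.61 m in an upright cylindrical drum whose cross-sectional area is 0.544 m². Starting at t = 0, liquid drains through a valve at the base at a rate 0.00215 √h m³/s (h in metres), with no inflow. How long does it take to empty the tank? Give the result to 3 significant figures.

1090 s

Mass balance (ρ constant): A dh/dt = −0.00215 √h.
∫ h^(−1/2) dh = −(0.00215/A) ∫ dt, giving 2√h = 2√h₀ − (0.00215/A) t.
Tank is empty when √h = 0: t_empty = 2A√h₀/0.00215.
t_empty = 2·0.544·√4.61/0.00215 = 1.0880·2.1471/0.00215 = 1086.5 s.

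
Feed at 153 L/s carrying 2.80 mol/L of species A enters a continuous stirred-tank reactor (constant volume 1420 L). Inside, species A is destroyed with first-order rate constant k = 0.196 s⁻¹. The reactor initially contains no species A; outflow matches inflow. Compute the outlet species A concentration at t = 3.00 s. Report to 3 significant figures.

0.594 mol/L

V dC/dt = Q(C_in − C) − k V C.
dC/dt = (Q/V) C_in − (Q/V + k) C; effective rate a = Q/V + k = 0.10775 + 0.196 = 0.30375 s⁻¹.
C_ss = Q C_in/(Q + kV) = 0.99323 mol/L; C(t) = C_ss + (C₀ − C_ss) e^(−a t).
C(3.00) = 0.99323 + (-0.99323)·e^(−0.30375·3.00) = 0.99323 + (-0.99323)·0.40203 = 0.59393 mol/L.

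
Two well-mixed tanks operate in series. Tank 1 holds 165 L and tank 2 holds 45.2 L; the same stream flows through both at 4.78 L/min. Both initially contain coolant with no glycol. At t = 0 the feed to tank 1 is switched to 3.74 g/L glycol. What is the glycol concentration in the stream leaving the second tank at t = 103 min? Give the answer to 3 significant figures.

Each tank obeys Vᵢ dCᵢ/dt = Q(Cᵢ₋₁ − Cᵢ), so τᵢ = Vᵢ/Q.
τ₁ = 165/4.78 = 34.519 min; τ₂ = 45.2/4.78 = 9.4561 min.
Tank 1: C₁ = C_in(1 − e^(−t/τ₁)). Tank 2 (τ₁ ≠ τ₂): C₂ = C_in[1 − (τ₁ e^(−t/τ₁) − τ₂ e^(−t/τ₂))/(τ₁ − τ₂)].
At t = 103: e^(−t/τ₁) = 0.050596, e^(−t/τ₂) = 1.8598e-05.
C₂ = 3.74·[1 − (34.519·0.050596 − 9.4561·1.8598e-05)/(25.063)] = 3.74·0.93032 = 3.4794 g/L.

3.48 g/L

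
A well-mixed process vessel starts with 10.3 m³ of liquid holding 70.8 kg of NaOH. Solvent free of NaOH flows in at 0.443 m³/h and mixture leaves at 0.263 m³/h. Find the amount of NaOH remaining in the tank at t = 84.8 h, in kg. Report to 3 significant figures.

Let m(t) be the amount of NaOH. Volume: V(t) = V₀ + (Q_in − Q_out) t = 10.3 + 0.18000 t; V(84.8) = 25.564 m³.
Solute balance: dm/dt = 0 − Q_out C = −Q_out m/V(t).
dm/m = −Q_out dt/(V₀ + 0.18000 t); integrating gives ln(m/m₀) = −(Q_out/(Q_in−Q_out)) ln(V/V₀).
m = m₀ (V₀/V)^(Q_out/(Q_in−Q_out)) = 70.8 × (10.3/25.564)^(1.4611) = 18.759 kg.

18.8 kg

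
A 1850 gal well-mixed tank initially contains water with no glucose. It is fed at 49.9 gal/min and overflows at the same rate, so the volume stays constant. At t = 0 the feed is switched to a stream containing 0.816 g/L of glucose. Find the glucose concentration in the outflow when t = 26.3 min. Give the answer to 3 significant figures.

0.415 g/L

Species balance on the tank: V dC/dt = Q(C_in − C).
Time constant τ = V/Q = 1850/49.9 = 37.074 min.
This is linear first-order; C(t) = C_in + (C₀ − C_in) e^(−t/τ).
C(26.3) = 0.816 + (0 − 0.816)·e^(−26.3/37.074) = 0.816 + (-0.81600)·0.49194 = 0.41457 g/L.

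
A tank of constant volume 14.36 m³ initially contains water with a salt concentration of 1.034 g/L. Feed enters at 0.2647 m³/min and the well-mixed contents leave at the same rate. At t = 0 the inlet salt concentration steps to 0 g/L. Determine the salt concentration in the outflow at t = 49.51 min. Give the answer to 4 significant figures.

Unsteady species balance (constant V, well mixed): V dC/dt = Q(C_in − C).
Rewrite as dC/dt + C/τ = C_in/τ, τ = V/Q = 54.2501 min.
This is linear first-order; C(t) = C_in + (C₀ − C_in) e^(−t/τ).
C(49.51) = 0 + (1.034 − 0)·e^(−49.51/54.2501) = 0 + (1.03400)·0.401469 = 0.415119 g/L.

0.4151 g/L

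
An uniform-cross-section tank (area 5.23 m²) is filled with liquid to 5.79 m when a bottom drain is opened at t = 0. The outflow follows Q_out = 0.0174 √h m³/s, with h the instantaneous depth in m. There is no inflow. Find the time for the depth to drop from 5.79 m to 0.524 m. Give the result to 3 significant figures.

1010 s

With no inflow, A dh/dt = −0.0174 √h.
This is separable: 2 d(√h)/dt = −0.0174/A, so √h = √h₀ − (0.0174/(2A)) t.
t = 2A(√h₀ − √h)/0.0174 = 2·5.23·(√5.79 − √0.524)/0.0174
  = 10.460 × (2.4062 − 0.72388) / 0.0174 = 1011.4 s.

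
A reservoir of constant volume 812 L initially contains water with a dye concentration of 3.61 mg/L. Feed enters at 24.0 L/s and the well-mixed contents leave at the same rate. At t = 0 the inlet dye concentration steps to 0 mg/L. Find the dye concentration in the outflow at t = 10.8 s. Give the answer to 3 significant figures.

Mass balance on the solute (V constant): V dC/dt = Q(C_in − C).
So dC/dt = (C_in − C)/τ with τ = V/Q = 812/24.0 = 33.833 s.
Integrating: C(t) = C_in + (C₀ − C_in) e^(−t/τ).
C(10.8) = 0 + (3.61 − 0)·e^(−10.8/33.833) = 0 + (3.6100)·0.72672 = 2.6235 mg/L.

2.62 mg/L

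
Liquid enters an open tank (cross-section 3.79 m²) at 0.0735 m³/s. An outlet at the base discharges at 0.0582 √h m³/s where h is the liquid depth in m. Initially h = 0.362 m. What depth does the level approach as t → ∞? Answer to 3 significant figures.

1.59 m

Mass balance (ρ constant): A dh/dt = Q_in − 0.0582 √h. At steady state dh/dt = 0:
Q_in = 0.0582 √h_ss ⇒ √h_ss = 0.0735/0.0582 = 1.2629.
h_ss = 1.2629² = 1.5949 m. (Since h₀ = 0.362 m < h_ss, the level will rise toward this value.)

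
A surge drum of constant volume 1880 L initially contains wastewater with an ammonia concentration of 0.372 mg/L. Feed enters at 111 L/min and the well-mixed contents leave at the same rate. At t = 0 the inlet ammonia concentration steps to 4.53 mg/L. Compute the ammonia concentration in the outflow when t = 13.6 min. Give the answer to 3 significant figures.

2.67 mg/L

Accumulation = in − out for the solute gives V dC/dt = Q(C_in − C).
Rewrite as dC/dt + C/τ = C_in/τ, τ = V/Q = 16.937 min.
C approaches C_in exponentially: C(t) = C_in + (C₀ − C_in) e^(−t/τ).
C(13.6) = 4.53 + (0.372 − 4.53)·e^(−13.6/16.937) = 4.53 + (-4.1580)·0.44799 = 2.6672 mg/L.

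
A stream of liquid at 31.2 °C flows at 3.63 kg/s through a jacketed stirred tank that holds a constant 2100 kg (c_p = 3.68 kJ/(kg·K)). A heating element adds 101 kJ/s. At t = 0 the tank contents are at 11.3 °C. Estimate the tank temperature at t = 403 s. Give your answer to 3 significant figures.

25.1 °C

M c_p dT/dt = ṁ c_p (T_in − T) + Q̇.
Rearrange: dT/dt = (T_ss − T)/τ with τ = M/ṁ = 578.51 s and T_ss = T_in + Q̇/(ṁ c_p) = 38.761 °C.
This is linear first-order; T(t) = T_ss + (T₀ − T_ss) e^(−t/τ).
T(403) = 38.761 + (-27.461)·e^(−403/578.51) = 38.761 + (-27.461)·0.49827 = 25.078 °C.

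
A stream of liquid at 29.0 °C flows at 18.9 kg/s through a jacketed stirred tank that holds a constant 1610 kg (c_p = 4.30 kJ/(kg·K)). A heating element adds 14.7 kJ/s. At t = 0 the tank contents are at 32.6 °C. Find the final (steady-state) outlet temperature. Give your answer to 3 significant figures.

Unsteady energy balance on the tank contents: M c_p dT/dt = ṁ c_p (T_in − T) + 14.7.
At steady state dT/dt = 0 ⇒ T_ss = T_in + Q̇/(ṁ c_p) = 29.0 + 14.7/(18.9·4.30) = 29.181 °C.

29.2 °C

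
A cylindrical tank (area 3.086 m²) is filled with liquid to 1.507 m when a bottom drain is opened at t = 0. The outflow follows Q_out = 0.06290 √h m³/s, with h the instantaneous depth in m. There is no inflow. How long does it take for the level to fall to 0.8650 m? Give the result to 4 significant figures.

A dh/dt = −Q_out = −0.06290 √h.
∫ h^(−1/2) dh = −(0.06290/A) ∫ dt, giving 2√h = 2√h₀ − (0.06290/A) t.
t = 2A(√h₀ − √h)/0.06290 = 2·3.086·(√1.507 − √0.8650)/0.06290
  = 6.17200 × (1.22760 − 0.930054) / 0.06290 = 29.1964 s.

29.20 s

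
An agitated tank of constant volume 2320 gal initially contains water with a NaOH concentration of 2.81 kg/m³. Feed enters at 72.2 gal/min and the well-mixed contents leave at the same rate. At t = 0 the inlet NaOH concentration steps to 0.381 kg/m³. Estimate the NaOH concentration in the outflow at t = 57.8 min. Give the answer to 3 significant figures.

0.783 kg/m³

Unsteady species balance (constant V, well mixed): V dC/dt = Q(C_in − C).
Rewrite as dC/dt + C/τ = C_in/τ, τ = V/Q = 32.133 min.
This is linear first-order; C(t) = C_in + (C₀ − C_in) e^(−t/τ).
C(57.8) = 0.381 + (2.81 − 0.381)·e^(−57.8/32.133) = 0.381 + (2.4290)·0.16550 = 0.78300 kg/m³.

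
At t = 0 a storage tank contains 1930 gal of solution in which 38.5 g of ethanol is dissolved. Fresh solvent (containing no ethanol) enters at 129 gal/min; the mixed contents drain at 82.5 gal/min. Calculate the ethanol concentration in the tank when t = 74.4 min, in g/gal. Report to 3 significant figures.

0.00116 g/gal

Total volume: dV/dt = Q_in − Q_out = 46.500 gal/min, so V(t) = 1930 + 46.500 t and V(74.4) = 5389.6 gal.
No ethanol enters, so dm/dt = −Q_out · (m/V).
dm/m = −Q_out dt/(V₀ + 46.500 t); integrating gives ln(m/m₀) = −(Q_out/(Q_in−Q_out)) ln(V/V₀).
m = m₀ (V₀/V)^(Q_out/(Q_in−Q_out)) = 38.5 × (1930/5389.6)^(1.7742) = 6.2255 g.
C = m/V = 6.2255/5389.6 = 0.0011551 g/gal.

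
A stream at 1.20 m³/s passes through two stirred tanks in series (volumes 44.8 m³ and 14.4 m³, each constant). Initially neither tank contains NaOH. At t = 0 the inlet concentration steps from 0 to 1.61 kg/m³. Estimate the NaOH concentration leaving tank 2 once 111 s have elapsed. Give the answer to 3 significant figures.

1.49 kg/m³

Species balance on tank i: dCᵢ/dt = (Cᵢ₋₁ − Cᵢ)/τᵢ with τᵢ = Vᵢ/Q.
τ₁ = 44.8/1.20 = 37.333 s; τ₂ = 14.4/1.20 = 12.000 s.
Tank 1: C₁ = C_in(1 − e^(−t/τ₁)). Tank 2 (τ₁ ≠ τ₂): C₂ = C_in[1 − (τ₁ e^(−t/τ₁) − τ₂ e^(−t/τ₂))/(τ₁ − τ₂)].
At t = 111: e^(−t/τ₁) = 0.051139, e^(−t/τ₂) = 9.6112e-05.
C₂ = 1.61·[1 − (37.333·0.051139 − 12.000·9.6112e-05)/(25.333)] = 1.61·0.92468 = 1.4887 kg/m³.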